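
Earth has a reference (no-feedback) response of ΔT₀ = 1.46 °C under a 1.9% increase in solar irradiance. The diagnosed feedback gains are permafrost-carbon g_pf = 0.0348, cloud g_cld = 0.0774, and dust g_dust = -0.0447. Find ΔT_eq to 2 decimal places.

Total gain g = 0.0348 + 0.0774 − 0.0447 = 0.0675.
Amplification A = 1/(1 − 0.0675) = 1.072.
ΔT = 1.46 × 1.072 = 1.57 °C.

1.57 °C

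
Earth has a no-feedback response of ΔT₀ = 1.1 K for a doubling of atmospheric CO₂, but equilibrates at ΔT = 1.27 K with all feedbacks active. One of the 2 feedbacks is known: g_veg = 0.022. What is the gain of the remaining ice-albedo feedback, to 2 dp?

Amplification A = ΔT/ΔT₀ = 1.27/1.1 = 1.155.
Total gain g = 1 − 1/A = 1 − 1/1.155 = 0.1342.
The known gain is 0.022.
g_ice = 0.1342 − 0.022 = 0.11.

0.11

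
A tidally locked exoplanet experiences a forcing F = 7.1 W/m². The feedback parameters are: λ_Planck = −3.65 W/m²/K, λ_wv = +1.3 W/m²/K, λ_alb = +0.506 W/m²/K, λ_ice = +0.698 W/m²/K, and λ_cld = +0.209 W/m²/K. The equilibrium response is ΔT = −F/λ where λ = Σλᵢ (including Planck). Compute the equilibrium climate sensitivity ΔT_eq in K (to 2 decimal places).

Net feedback parameter λ = (−3.65) + (+1.3) + (+0.506) + (+0.698) + (+0.209) = -0.937 W/m²/K.
ΔT = −F/λ = −7.1/(-0.937) = 7.58 K.

7.58 K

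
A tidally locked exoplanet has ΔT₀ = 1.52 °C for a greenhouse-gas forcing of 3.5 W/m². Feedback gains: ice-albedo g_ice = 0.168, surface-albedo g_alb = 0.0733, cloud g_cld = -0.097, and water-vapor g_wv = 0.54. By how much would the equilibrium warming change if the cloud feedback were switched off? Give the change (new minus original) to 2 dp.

2.14 °C

Original: g = 0.6843, ΔT = 1.52/(1−0.6843) = 4.8147 °C.
Without cloud: g' = 0.7813, ΔT' = 1.52/(1−0.7813) = 6.9502 °C.
Change = 6.9502 − 4.8147 = 2.14 °C.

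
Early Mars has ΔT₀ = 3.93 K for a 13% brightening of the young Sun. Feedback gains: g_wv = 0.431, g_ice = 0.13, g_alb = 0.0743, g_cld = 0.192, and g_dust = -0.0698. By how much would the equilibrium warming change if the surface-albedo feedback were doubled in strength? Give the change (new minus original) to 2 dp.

Original: g = 0.7575, ΔT = 3.93/(1−0.7575) = 16.2062 K.
With doubled surface-albedo: g' = 0.8318, ΔT' = 3.93/(1−0.8318) = 23.3650 K.
Change = 23.3650 − 16.2062 = 7.16 K.

7.16 K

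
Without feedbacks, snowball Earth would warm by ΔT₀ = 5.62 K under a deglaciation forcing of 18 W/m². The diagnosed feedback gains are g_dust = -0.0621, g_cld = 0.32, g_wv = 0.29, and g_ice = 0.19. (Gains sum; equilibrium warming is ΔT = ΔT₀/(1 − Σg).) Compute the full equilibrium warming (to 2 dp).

Total gain g = -0.0621 + 0.32 + 0.29 + 0.19 = 0.7379.
Amplification A = 1/(1 − 0.7379) = 3.815.
ΔT = 5.62 × 3.815 = 21.44 K.

21.44 K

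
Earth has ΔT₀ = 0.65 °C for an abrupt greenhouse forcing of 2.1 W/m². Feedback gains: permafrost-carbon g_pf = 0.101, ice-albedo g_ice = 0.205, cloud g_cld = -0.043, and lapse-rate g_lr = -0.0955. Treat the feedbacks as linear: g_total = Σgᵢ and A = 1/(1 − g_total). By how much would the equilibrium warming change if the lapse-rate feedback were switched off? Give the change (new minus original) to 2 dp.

Original: g = 0.1675, ΔT = 0.65/(1−0.1675) = 0.7808 °C.
Without lapse-rate: g' = 0.263, ΔT' = 0.65/(1−0.263) = 0.8820 °C.
Change = 0.8820 − 0.7808 = 0.10 °C.

0.10 °C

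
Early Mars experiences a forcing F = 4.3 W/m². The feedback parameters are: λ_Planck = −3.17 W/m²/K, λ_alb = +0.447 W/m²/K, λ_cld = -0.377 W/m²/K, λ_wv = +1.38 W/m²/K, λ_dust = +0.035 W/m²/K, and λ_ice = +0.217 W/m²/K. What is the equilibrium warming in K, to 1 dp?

Net feedback parameter λ = (−3.17) + (+0.447) + (-0.377) + (+1.38) + (+0.035) + (+0.217) = -1.468 W/m²/K.
ΔT = −F/λ = −4.3/(-1.468) = 2.9 K.

2.9 K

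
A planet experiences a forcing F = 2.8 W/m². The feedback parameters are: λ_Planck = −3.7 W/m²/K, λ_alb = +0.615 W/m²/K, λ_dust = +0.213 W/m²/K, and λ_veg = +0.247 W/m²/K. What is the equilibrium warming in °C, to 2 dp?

Net feedback parameter λ = (−3.7) + (+0.615) + (+0.213) + (+0.247) = -2.625 W/m²/K.
ΔT = −F/λ = −2.8/(-2.625) = 1.07 °C.

1.07 °C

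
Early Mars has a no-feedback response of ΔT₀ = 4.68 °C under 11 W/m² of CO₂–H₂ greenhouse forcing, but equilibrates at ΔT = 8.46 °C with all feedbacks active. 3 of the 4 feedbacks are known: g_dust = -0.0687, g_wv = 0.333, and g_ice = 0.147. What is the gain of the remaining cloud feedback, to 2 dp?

0.04

Amplification A = ΔT/ΔT₀ = 8.46/4.68 = 1.808.
Total gain g = 1 − 1/A = 1 − 1/1.808 = 0.4469.
Known gains sum to -0.0687 + 0.333 + 0.147 = 0.4113.
g_cld = 0.4469 − 0.4113 = 0.04.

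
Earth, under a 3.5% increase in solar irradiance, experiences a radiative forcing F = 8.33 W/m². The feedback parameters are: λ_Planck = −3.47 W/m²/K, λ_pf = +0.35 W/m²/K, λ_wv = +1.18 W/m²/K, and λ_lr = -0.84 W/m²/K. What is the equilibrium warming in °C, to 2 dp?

3.00 °C

Net feedback parameter λ = (−3.47) + (+0.35) + (+1.18) + (-0.84) = -2.78 W/m²/K.
ΔT = −F/λ = −8.33/(-2.78) = 3.00 °C.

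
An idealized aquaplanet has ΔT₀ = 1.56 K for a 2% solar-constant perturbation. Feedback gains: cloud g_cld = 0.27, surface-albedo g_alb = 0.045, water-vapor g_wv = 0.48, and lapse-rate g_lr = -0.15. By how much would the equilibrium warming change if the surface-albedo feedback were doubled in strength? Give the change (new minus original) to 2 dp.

0.64 K

Original: g = 0.645, ΔT = 1.56/(1−0.645) = 4.3944 K.
With doubled surface-albedo: g' = 0.69, ΔT' = 1.56/(1−0.69) = 5.0323 K.
Change = 5.0323 − 4.3944 = 0.64 K.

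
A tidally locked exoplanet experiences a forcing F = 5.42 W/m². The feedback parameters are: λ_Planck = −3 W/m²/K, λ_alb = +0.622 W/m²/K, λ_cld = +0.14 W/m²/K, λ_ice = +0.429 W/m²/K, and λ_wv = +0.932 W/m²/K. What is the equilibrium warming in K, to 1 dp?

6.2 K

Net feedback parameter λ = (−3) + (+0.622) + (+0.14) + (+0.429) + (+0.932) = -0.877 W/m²/K.
ΔT = −F/λ = −5.42/(-0.877) = 6.2 K.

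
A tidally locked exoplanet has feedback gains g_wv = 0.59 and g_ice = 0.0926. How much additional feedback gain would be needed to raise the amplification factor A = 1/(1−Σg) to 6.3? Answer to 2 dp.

Current total gain = 0.6826.
Target gain for A = 6.3: g* = 1 − 1/6.3 = 0.8413.
Additional gain needed = 0.8413 − 0.6826 = 0.16.

0.16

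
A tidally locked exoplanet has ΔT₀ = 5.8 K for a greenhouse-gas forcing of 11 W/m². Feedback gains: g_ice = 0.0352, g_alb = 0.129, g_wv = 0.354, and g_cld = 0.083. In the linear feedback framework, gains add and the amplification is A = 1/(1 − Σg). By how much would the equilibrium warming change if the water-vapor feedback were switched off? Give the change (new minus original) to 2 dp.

-6.84 K

Original: g = 0.6012, ΔT = 5.8/(1−0.6012) = 14.5436 K.
Without water-vapor: g' = 0.2472, ΔT' = 5.8/(1−0.2472) = 7.7046 K.
Change = 7.7046 − 14.5436 = -6.84 K.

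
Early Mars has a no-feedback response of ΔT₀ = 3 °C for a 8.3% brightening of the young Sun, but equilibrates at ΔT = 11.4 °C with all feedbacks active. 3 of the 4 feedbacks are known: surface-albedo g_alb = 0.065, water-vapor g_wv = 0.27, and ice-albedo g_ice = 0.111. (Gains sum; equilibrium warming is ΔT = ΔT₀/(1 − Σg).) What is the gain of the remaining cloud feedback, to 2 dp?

0.29

Amplification A = ΔT/ΔT₀ = 11.4/3 = 3.8.
Total gain g = 1 − 1/A = 1 − 1/3.8 = 0.7368.
Known gains sum to 0.065 + 0.27 + 0.111 = 0.446.
g_cld = 0.7368 − 0.446 = 0.29.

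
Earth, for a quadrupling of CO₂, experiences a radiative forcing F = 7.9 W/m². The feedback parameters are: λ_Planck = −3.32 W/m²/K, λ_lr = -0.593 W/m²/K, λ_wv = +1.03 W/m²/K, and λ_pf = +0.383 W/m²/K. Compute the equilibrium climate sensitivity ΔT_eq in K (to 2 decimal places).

3.16 K

Net feedback parameter λ = (−3.32) + (-0.593) + (+1.03) + (+0.383) = -2.5 W/m²/K.
ΔT = −F/λ = −7.9/(-2.5) = 3.16 K.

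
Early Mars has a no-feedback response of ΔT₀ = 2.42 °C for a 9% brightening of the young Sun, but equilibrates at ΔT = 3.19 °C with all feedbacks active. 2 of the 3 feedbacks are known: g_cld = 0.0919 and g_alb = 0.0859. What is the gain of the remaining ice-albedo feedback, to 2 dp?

Amplification A = ΔT/ΔT₀ = 3.19/2.42 = 1.318.
Total gain g = 1 − 1/A = 1 − 1/1.318 = 0.2413.
Known gains sum to 0.0919 + 0.0859 = 0.1778.
g_ice = 0.2413 − 0.1778 = 0.06.

0.06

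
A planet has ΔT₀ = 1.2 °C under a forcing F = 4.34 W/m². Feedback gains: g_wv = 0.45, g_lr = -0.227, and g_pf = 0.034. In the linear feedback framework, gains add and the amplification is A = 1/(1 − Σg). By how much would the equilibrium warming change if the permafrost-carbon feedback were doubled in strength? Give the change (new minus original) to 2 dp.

0.08 °C

Original: g = 0.257, ΔT = 1.2/(1−0.257) = 1.6151 °C.
With doubled permafrost-carbon: g' = 0.291, ΔT' = 1.2/(1−0.291) = 1.6925 °C.
Change = 1.6925 − 1.6151 = 0.08 °C.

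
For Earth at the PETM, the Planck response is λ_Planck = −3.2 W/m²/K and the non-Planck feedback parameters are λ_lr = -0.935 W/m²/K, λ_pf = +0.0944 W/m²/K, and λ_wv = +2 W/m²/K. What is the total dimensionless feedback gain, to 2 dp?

0.36

Convert to gains: g_lr = -0.935/3.2 = -0.2922; g_pf = 0.0944/3.2 = 0.0295; g_wv = 2/3.2 = 0.625.
Total gain g = 0.3623.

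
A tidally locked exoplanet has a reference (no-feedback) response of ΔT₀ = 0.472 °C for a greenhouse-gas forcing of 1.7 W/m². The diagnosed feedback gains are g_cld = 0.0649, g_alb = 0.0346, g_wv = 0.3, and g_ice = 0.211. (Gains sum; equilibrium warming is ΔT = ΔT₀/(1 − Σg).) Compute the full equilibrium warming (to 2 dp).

1.21 °C

Total gain g = 0.0649 + 0.0346 + 0.3 + 0.211 = 0.6105.
Amplification A = 1/(1 − 0.6105) = 2.567.
ΔT = 0.472 × 2.567 = 1.21 °C.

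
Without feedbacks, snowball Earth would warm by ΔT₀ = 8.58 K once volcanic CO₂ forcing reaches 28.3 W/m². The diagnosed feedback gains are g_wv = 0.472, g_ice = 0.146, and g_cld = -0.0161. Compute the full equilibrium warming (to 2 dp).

21.55 K

Total gain g = 0.472 + 0.146 − 0.0161 = 0.6019.
Amplification A = 1/(1 − 0.6019) = 2.512.
ΔT = 8.58 × 2.512 = 21.55 K.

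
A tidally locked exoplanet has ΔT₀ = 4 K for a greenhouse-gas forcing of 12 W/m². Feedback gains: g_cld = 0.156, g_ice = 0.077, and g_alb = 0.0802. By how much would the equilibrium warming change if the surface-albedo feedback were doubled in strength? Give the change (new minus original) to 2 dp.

Original: g = 0.3132, ΔT = 4/(1−0.3132) = 5.8241 K.
With doubled surface-albedo: g' = 0.3934, ΔT' = 4/(1−0.3934) = 6.5941 K.
Change = 6.5941 − 5.8241 = 0.77 K.

0.77 K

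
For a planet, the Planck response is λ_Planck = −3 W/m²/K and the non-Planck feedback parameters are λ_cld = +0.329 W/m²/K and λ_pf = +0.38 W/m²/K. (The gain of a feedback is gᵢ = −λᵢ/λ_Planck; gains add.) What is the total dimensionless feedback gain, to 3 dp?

0.236

Convert to gains: g_cld = 0.329/3 = 0.1097; g_pf = 0.38/3 = 0.1267.
Total gain g = 0.2364.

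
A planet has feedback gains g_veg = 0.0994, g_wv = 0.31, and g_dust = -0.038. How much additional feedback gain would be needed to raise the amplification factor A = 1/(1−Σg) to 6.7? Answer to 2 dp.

Current total gain = 0.3714.
Target gain for A = 6.7: g* = 1 − 1/6.7 = 0.8507.
Additional gain needed = 0.8507 − 0.3714 = 0.48.

0.48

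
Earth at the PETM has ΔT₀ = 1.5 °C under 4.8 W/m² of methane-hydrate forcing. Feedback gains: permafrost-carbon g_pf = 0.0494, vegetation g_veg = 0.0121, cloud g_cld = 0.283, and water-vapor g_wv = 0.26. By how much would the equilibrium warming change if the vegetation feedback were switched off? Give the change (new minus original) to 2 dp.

-0.11 °C

Original: g = 0.6045, ΔT = 1.5/(1−0.6045) = 3.7927 °C.
Without vegetation: g' = 0.5924, ΔT' = 1.5/(1−0.5924) = 3.6801 °C.
Change = 3.6801 − 3.7927 = -0.11 °C.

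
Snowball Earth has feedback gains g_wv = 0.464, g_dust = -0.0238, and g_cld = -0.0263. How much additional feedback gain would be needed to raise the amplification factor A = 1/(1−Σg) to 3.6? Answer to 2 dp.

Current total gain = 0.4139.
Target gain for A = 3.6: g* = 1 − 1/3.6 = 0.7222.
Additional gain needed = 0.7222 − 0.4139 = 0.31.

0.31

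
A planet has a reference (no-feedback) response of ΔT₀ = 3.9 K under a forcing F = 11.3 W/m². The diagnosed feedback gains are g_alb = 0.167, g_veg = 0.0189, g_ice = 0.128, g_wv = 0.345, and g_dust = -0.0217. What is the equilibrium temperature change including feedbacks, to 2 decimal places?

10.75 K

Total gain g = 0.167 + 0.0189 + 0.128 + 0.345 − 0.0217 = 0.6372.
Amplification A = 1/(1 − 0.6372) = 2.756.
ΔT = 3.9 × 2.756 = 10.75 K.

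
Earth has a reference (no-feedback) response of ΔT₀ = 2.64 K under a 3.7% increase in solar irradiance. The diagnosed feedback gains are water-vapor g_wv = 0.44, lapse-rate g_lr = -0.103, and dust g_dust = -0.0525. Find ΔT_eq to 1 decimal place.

Total gain g = 0.44 − 0.103 − 0.0525 = 0.2845.
Amplification A = 1/(1 − 0.2845) = 1.398.
ΔT = 2.64 × 1.398 = 3.7 K.

3.7 K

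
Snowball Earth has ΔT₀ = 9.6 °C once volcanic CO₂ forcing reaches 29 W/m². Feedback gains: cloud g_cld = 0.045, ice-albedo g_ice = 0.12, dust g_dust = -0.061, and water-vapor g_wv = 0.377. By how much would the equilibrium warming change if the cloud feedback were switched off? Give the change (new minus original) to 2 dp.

Original: g = 0.481, ΔT = 9.6/(1−0.481) = 18.4971 °C.
Without cloud: g' = 0.436, ΔT' = 9.6/(1−0.436) = 17.0213 °C.
Change = 17.0213 − 18.4971 = -1.48 °C.

-1.48 °C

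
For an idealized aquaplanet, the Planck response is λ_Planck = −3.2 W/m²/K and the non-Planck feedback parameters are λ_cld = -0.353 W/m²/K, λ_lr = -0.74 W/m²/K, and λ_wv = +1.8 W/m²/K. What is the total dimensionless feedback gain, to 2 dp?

0.22

Convert to gains: g_cld = -0.353/3.2 = -0.1103; g_lr = -0.74/3.2 = -0.2312; g_wv = 1.8/3.2 = 0.5625.
Total gain g = 0.221.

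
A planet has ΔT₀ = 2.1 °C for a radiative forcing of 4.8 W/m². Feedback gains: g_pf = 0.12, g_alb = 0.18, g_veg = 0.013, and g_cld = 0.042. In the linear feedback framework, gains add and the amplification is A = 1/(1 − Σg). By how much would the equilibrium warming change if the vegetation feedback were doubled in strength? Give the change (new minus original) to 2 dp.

Original: g = 0.355, ΔT = 2.1/(1−0.355) = 3.2558 °C.
With doubled vegetation: g' = 0.368, ΔT' = 2.1/(1−0.368) = 3.3228 °C.
Change = 3.3228 − 3.2558 = 0.07 °C.

0.07 °C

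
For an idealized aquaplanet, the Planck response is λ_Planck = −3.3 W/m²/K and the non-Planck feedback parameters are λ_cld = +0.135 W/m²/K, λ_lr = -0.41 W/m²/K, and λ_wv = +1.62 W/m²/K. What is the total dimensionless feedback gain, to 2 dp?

0.41

Convert to gains: g_cld = 0.135/3.3 = 0.04091; g_lr = -0.41/3.3 = -0.1242; g_wv = 1.62/3.3 = 0.4909.
Total gain g = 0.40761.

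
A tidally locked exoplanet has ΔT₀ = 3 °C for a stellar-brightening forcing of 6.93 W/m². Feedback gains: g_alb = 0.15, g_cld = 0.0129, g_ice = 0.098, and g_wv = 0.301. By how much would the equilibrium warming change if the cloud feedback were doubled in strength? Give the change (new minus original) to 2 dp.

0.21 °C

Original: g = 0.5619, ΔT = 3/(1−0.5619) = 6.8478 °C.
With doubled cloud: g' = 0.5748, ΔT' = 3/(1−0.5748) = 7.0555 °C.
Change = 7.0555 − 6.8478 = 0.21 °C.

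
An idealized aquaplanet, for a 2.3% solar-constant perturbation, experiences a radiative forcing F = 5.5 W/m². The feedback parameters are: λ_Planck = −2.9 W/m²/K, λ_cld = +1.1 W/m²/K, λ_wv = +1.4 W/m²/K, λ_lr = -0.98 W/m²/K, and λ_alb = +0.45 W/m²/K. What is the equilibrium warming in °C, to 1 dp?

Net feedback parameter λ = (−2.9) + (+1.1) + (+1.4) + (-0.98) + (+0.45) = -0.93 W/m²/K.
ΔT = −F/λ = −5.5/(-0.93) = 5.9 °C.

5.9 °C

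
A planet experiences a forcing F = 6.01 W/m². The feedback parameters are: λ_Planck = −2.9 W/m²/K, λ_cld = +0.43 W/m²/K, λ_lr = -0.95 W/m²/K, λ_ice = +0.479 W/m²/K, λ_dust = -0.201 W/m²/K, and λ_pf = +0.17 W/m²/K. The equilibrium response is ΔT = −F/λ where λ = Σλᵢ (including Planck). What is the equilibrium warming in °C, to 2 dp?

2.02 °C

Net feedback parameter λ = (−2.9) + (+0.43) + (-0.95) + (+0.479) + (-0.201) + (+0.17) = -2.972 W/m²/K.
ΔT = −F/λ = −6.01/(-2.972) = 2.02 °C.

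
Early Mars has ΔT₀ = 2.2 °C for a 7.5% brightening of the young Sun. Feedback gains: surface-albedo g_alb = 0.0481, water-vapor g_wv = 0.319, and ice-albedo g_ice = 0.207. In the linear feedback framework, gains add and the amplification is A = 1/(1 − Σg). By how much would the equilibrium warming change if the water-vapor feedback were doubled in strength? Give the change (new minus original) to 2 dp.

15.41 °C

Original: g = 0.5741, ΔT = 2.2/(1−0.5741) = 5.1655 °C.
With doubled water-vapor: g' = 0.8931, ΔT' = 2.2/(1−0.8931) = 20.5800 °C.
Change = 20.5800 − 5.1655 = 15.41 °C.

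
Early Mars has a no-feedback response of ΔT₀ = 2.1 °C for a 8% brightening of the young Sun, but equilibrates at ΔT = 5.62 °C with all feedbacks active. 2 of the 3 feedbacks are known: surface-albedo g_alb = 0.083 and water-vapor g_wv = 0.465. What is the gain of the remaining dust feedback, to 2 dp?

0.08

Amplification A = ΔT/ΔT₀ = 5.62/2.1 = 2.676.
Total gain g = 1 − 1/A = 1 − 1/2.676 = 0.6263.
Known gains sum to 0.083 + 0.465 = 0.548.
g_dust = 0.6263 − 0.548 = 0.08.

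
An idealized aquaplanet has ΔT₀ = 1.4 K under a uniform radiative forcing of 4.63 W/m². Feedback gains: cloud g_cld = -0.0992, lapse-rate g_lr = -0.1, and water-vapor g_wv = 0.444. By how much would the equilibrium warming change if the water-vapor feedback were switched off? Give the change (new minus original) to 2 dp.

-0.69 K

Original: g = 0.2448, ΔT = 1.4/(1−0.2448) = 1.8538 K.
Without water-vapor: g' = -0.1992, ΔT' = 1.4/(1+0.1992) = 1.1674 K.
Change = 1.1674 − 1.8538 = -0.69 K.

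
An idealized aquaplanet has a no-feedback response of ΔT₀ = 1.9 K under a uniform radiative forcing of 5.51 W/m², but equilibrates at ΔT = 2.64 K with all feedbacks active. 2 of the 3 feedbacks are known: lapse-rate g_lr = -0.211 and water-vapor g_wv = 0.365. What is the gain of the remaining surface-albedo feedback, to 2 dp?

Amplification A = ΔT/ΔT₀ = 2.64/1.9 = 1.389.
Total gain g = 1 − 1/A = 1 − 1/1.389 = 0.2801.
Known gains sum to -0.211 + 0.365 = 0.154.
g_alb = 0.2801 − 0.154 = 0.13.

0.13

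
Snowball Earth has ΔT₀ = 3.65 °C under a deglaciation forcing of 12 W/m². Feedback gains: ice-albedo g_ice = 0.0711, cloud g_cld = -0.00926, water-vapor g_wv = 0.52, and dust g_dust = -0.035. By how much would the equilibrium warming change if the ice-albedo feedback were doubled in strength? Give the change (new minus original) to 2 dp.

1.50 °C

Original: g = 0.54684, ΔT = 3.65/(1−0.54684) = 8.0546 °C.
With doubled ice-albedo: g' = 0.61794, ΔT' = 3.65/(1−0.61794) = 9.5535 °C.
Change = 9.5535 − 8.0546 = 1.50 °C.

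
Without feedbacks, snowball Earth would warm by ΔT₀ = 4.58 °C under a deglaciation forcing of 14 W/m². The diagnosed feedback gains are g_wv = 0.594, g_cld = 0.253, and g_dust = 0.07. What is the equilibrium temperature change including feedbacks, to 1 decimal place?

Total gain g = 0.594 + 0.253 + 0.07 = 0.917.
Amplification A = 1/(1 − 0.917) = 12.05.
ΔT = 4.58 × 12.05 = 55.2 °C.

55.2 °C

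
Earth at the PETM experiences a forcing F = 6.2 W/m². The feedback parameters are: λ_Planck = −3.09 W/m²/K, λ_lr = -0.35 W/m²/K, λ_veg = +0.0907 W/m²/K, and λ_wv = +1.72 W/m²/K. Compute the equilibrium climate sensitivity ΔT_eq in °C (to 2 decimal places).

Net feedback parameter λ = (−3.09) + (-0.35) + (+0.0907) + (+1.72) = -1.6293 W/m²/K.
ΔT = −F/λ = −6.2/(-1.6293) = 3.81 °C.

3.81 °C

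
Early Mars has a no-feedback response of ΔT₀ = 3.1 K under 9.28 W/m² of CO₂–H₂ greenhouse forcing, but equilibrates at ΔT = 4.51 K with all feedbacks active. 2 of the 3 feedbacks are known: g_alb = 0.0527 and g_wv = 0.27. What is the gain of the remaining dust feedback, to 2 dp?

Amplification A = ΔT/ΔT₀ = 4.51/3.1 = 1.455.
Total gain g = 1 − 1/A = 1 − 1/1.455 = 0.3127.
Known gains sum to 0.0527 + 0.27 = 0.3227.
g_dust = 0.3127 − 0.3227 = -0.01.

-0.01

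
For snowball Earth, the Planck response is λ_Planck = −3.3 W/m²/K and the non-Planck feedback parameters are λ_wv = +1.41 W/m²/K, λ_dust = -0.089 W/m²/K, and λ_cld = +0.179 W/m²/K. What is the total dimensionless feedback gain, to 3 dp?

0.455

Convert to gains: g_wv = 1.41/3.3 = 0.4273; g_dust = -0.089/3.3 = -0.02697; g_cld = 0.179/3.3 = 0.05424.
Total gain g = 0.45457.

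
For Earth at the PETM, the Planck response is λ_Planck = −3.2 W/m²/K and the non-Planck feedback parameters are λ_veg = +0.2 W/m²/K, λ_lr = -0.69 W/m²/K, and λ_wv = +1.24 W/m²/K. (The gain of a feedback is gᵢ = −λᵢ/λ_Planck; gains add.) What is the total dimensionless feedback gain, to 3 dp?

Convert to gains: g_veg = 0.2/3.2 = 0.0625; g_lr = -0.69/3.2 = -0.2156; g_wv = 1.24/3.2 = 0.3875.
Total gain g = 0.2344.

0.234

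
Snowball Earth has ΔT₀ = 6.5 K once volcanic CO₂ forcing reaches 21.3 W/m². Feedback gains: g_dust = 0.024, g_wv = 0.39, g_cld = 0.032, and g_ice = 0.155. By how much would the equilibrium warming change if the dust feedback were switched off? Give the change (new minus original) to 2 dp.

Original: g = 0.601, ΔT = 6.5/(1−0.601) = 16.2907 K.
Without dust: g' = 0.577, ΔT' = 6.5/(1−0.577) = 15.3664 K.
Change = 15.3664 − 16.2907 = -0.92 K.

-0.92 K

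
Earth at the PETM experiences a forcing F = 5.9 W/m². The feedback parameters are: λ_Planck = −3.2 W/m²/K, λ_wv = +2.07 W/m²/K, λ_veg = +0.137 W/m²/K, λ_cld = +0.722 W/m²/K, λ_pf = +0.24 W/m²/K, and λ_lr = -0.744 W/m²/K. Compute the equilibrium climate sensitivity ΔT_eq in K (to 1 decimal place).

Net feedback parameter λ = (−3.2) + (+2.07) + (+0.137) + (+0.722) + (+0.24) + (-0.744) = -0.775 W/m²/K.
ΔT = −F/λ = −5.9/(-0.775) = 7.6 K.

7.6 K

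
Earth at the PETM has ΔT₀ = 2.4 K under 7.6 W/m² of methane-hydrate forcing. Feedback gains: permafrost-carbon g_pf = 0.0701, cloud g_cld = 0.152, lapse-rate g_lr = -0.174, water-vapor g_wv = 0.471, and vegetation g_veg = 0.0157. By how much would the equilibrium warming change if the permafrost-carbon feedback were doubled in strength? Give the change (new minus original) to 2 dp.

Original: g = 0.5348, ΔT = 2.4/(1−0.5348) = 5.1591 K.
With doubled permafrost-carbon: g' = 0.6049, ΔT' = 2.4/(1−0.6049) = 6.0744 K.
Change = 6.0744 − 5.1591 = 0.92 K.

0.92 K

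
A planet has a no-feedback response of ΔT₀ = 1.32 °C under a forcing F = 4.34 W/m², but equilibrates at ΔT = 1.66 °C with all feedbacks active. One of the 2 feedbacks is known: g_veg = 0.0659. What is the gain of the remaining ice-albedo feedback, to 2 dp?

0.14

Amplification A = ΔT/ΔT₀ = 1.66/1.32 = 1.258.
Total gain g = 1 − 1/A = 1 − 1/1.258 = 0.2051.
The known gain is 0.0659.
g_ice = 0.2051 − 0.0659 = 0.14.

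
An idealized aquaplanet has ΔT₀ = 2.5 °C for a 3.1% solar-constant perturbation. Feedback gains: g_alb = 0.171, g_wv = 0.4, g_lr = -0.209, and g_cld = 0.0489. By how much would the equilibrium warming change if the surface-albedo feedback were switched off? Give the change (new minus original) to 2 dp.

-0.95 °C

Original: g = 0.4109, ΔT = 2.5/(1−0.4109) = 4.2438 °C.
Without surface-albedo: g' = 0.2399, ΔT' = 2.5/(1−0.2399) = 3.2890 °C.
Change = 3.2890 − 4.2438 = -0.95 °C.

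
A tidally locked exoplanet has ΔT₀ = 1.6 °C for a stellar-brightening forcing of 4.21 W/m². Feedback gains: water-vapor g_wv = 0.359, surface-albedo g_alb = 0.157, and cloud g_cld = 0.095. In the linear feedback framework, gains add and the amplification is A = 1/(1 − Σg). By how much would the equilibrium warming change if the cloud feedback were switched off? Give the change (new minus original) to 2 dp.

Original: g = 0.611, ΔT = 1.6/(1−0.611) = 4.1131 °C.
Without cloud: g' = 0.516, ΔT' = 1.6/(1−0.516) = 3.3058 °C.
Change = 3.3058 − 4.1131 = -0.81 °C.

-0.81 °C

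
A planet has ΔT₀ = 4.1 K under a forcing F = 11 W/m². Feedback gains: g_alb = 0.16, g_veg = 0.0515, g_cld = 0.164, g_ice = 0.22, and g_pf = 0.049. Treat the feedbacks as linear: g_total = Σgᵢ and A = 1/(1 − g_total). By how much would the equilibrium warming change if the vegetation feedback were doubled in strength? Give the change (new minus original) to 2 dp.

Original: g = 0.6445, ΔT = 4.1/(1−0.6445) = 11.5331 K.
With doubled vegetation: g' = 0.696, ΔT' = 4.1/(1−0.696) = 13.4868 K.
Change = 13.4868 − 11.5331 = 1.95 K.

1.95 K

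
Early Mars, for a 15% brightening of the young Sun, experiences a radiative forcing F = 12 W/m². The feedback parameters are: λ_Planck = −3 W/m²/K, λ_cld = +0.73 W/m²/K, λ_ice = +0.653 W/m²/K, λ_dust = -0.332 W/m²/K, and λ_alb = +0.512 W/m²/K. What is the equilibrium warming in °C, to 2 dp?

8.35 °C

Net feedback parameter λ = (−3) + (+0.73) + (+0.653) + (-0.332) + (+0.512) = -1.437 W/m²/K.
ΔT = −F/λ = −12/(-1.437) = 8.35 °C.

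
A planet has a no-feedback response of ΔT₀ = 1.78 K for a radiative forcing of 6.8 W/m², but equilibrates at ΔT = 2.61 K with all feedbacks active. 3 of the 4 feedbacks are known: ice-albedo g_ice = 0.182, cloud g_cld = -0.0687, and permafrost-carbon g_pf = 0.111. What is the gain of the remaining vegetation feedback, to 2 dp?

0.09

Amplification A = ΔT/ΔT₀ = 2.61/1.78 = 1.466.
Total gain g = 1 − 1/A = 1 − 1/1.466 = 0.3179.
Known gains sum to 0.182 − 0.0687 + 0.111 = 0.2243.
g_veg = 0.3179 − 0.2243 = 0.09.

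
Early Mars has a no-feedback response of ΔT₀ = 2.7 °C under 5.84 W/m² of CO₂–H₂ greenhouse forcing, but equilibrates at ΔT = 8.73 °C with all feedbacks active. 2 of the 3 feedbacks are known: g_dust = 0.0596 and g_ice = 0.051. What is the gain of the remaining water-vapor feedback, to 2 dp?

Amplification A = ΔT/ΔT₀ = 8.73/2.7 = 3.233.
Total gain g = 1 − 1/A = 1 − 1/3.233 = 0.6907.
Known gains sum to 0.0596 + 0.051 = 0.1106.
g_wv = 0.6907 − 0.1106 = 0.58.

0.58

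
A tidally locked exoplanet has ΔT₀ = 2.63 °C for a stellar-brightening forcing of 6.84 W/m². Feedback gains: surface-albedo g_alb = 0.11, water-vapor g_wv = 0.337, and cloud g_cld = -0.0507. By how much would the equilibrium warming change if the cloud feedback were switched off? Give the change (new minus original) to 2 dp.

Original: g = 0.3963, ΔT = 2.63/(1−0.3963) = 4.3565 °C.
Without cloud: g' = 0.447, ΔT' = 2.63/(1−0.447) = 4.7559 °C.
Change = 4.7559 − 4.3565 = 0.40 °C.

0.40 °C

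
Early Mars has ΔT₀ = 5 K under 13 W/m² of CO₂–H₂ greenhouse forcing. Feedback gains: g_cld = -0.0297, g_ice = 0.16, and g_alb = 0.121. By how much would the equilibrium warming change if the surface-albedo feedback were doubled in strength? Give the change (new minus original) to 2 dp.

Original: g = 0.2513, ΔT = 5/(1−0.2513) = 6.6782 K.
With doubled surface-albedo: g' = 0.3723, ΔT' = 5/(1−0.3723) = 7.9656 K.
Change = 7.9656 − 6.6782 = 1.29 K.

1.29 K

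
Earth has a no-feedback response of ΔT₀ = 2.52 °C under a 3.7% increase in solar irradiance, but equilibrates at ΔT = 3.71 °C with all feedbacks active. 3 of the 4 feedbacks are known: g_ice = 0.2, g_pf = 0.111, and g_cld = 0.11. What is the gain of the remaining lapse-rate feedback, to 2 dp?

Amplification A = ΔT/ΔT₀ = 3.71/2.52 = 1.472.
Total gain g = 1 − 1/A = 1 − 1/1.472 = 0.3207.
Known gains sum to 0.2 + 0.111 + 0.11 = 0.421.
g_lr = 0.3207 − 0.421 = -0.10.

-0.10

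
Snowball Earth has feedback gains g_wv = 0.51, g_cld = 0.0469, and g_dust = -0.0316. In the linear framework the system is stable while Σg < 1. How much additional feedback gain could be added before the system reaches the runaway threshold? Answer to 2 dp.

Current total gain = 0.51 + 0.0469 − 0.0316 = 0.5253.
Margin to runaway = 1 − 0.5253 = 0.47.

0.47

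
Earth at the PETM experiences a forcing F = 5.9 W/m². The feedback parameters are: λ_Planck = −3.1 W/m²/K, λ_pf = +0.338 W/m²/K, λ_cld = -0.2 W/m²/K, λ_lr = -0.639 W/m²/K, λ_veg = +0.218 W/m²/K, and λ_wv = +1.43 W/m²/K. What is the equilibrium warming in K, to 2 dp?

Net feedback parameter λ = (−3.1) + (+0.338) + (-0.2) + (-0.639) + (+0.218) + (+1.43) = -1.953 W/m²/K.
ΔT = −F/λ = −5.9/(-1.953) = 3.02 K.

3.02 K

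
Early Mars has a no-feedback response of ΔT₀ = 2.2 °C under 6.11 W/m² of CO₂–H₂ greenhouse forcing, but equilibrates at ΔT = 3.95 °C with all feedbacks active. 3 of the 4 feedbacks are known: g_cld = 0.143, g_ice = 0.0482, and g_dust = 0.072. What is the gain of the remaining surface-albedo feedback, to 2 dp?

Amplification A = ΔT/ΔT₀ = 3.95/2.2 = 1.795.
Total gain g = 1 − 1/A = 1 − 1/1.795 = 0.4429.
Known gains sum to 0.143 + 0.0482 + 0.072 = 0.2632.
g_alb = 0.4429 − 0.2632 = 0.18.

0.18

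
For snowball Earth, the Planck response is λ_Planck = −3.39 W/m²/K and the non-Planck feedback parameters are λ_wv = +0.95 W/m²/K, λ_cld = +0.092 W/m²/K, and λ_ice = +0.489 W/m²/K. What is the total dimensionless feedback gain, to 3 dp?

0.452

Convert to gains: g_wv = 0.95/3.39 = 0.2802; g_cld = 0.092/3.39 = 0.02714; g_ice = 0.489/3.39 = 0.1442.
Total gain g = 0.45154.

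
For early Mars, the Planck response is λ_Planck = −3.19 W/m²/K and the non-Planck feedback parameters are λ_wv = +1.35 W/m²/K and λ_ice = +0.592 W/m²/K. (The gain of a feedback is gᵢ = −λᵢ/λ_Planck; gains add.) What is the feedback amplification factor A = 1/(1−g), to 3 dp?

2.556

Convert to gains: g_wv = 1.35/3.19 = 0.4232; g_ice = 0.592/3.19 = 0.1856.
Total gain g = 0.6088.
A = 1/(1 − 0.6088) = 2.556.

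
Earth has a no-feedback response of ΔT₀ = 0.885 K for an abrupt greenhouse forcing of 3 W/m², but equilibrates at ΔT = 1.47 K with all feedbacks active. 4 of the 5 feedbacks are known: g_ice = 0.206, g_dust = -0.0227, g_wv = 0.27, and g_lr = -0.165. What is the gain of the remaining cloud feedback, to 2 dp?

Amplification A = ΔT/ΔT₀ = 1.47/0.885 = 1.661.
Total gain g = 1 − 1/A = 1 − 1/1.661 = 0.398.
Known gains sum to 0.206 − 0.0227 + 0.27 − 0.165 = 0.2883.
g_cld = 0.398 − 0.2883 = 0.11.

0.11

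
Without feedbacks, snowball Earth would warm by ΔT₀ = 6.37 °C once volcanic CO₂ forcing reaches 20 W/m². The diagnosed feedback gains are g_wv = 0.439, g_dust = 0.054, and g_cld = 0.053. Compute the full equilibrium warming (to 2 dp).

Total gain g = 0.439 + 0.054 + 0.053 = 0.546.
Amplification A = 1/(1 − 0.546) = 2.203.
ΔT = 6.37 × 2.203 = 14.03 °C.

14.03 °C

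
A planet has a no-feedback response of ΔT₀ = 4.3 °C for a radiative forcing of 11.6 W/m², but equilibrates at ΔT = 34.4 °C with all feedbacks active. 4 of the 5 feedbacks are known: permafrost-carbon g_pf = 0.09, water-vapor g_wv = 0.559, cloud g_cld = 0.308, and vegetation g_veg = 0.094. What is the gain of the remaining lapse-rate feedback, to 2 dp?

Amplification A = ΔT/ΔT₀ = 34.4/4.3 = 8.
Total gain g = 1 − 1/A = 1 − 1/8 = 0.875.
Known gains sum to 0.09 + 0.559 + 0.308 + 0.094 = 1.051.
g_lr = 0.875 − 1.051 = -0.18.

-0.18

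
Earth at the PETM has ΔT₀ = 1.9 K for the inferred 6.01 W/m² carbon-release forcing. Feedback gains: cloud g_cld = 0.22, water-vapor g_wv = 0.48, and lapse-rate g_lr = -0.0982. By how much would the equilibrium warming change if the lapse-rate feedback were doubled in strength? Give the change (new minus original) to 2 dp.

-0.94 K

Original: g = 0.6018, ΔT = 1.9/(1−0.6018) = 4.7715 K.
With doubled lapse-rate: g' = 0.5036, ΔT' = 1.9/(1−0.5036) = 3.8276 K.
Change = 3.8276 − 4.7715 = -0.94 K.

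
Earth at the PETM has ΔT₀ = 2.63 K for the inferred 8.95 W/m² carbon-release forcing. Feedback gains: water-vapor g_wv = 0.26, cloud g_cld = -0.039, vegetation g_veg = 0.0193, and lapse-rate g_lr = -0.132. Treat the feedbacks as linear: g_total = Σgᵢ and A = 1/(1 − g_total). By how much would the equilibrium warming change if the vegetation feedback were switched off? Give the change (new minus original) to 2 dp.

-0.06 K

Original: g = 0.1083, ΔT = 2.63/(1−0.1083) = 2.9494 K.
Without vegetation: g' = 0.089, ΔT' = 2.63/(1−0.089) = 2.8869 K.
Change = 2.8869 − 2.9494 = -0.06 K.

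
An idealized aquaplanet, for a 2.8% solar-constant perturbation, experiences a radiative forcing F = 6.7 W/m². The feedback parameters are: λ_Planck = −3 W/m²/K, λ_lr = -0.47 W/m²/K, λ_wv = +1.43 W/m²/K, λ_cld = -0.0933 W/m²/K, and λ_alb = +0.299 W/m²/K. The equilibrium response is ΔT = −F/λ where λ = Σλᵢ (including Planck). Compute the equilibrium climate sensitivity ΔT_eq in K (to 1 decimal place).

3.7 K

Net feedback parameter λ = (−3) + (-0.47) + (+1.43) + (-0.0933) + (+0.299) = -1.8343 W/m²/K.
ΔT = −F/λ = −6.7/(-1.8343) = 3.7 K.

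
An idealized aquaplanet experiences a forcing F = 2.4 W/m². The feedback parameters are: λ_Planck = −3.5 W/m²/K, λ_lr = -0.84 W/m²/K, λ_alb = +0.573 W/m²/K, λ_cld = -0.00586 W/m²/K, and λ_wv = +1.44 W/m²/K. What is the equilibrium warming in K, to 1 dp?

Net feedback parameter λ = (−3.5) + (-0.84) + (+0.573) + (-0.00586) + (+1.44) = -2.33286 W/m²/K.
ΔT = −F/λ = −2.4/(-2.33286) = 1.0 K.

1.0 K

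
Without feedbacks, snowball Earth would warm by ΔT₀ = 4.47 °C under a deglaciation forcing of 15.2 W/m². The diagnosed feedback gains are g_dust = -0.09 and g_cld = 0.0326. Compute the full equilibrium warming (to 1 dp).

4.2 °C

Total gain g = -0.09 + 0.0326 = -0.0574.
Amplification A = 1/(1 + 0.0574) = 0.9457.
ΔT = 4.47 × 0.9457 = 4.2 °C.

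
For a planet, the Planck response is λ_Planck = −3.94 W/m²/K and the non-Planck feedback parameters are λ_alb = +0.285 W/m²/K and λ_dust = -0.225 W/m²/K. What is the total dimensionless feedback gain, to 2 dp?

Convert to gains: g_alb = 0.285/3.94 = 0.07234; g_dust = -0.225/3.94 = -0.05711.
Total gain g = 0.01523.

0.02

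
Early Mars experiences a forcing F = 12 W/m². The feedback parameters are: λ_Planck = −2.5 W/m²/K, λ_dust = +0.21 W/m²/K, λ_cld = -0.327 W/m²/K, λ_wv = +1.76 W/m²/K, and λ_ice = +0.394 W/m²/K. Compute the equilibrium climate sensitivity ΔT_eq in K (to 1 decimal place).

Net feedback parameter λ = (−2.5) + (+0.21) + (-0.327) + (+1.76) + (+0.394) = -0.463 W/m²/K.
ΔT = −F/λ = −12/(-0.463) = 25.9 K.

25.9 K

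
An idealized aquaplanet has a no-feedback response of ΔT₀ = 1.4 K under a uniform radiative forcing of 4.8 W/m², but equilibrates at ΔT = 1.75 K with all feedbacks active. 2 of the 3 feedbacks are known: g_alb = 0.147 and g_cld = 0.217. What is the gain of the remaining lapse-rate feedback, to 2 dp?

Amplification A = ΔT/ΔT₀ = 1.75/1.4 = 1.25.
Total gain g = 1 − 1/A = 1 − 1/1.25 = 0.2.
Known gains sum to 0.147 + 0.217 = 0.364.
g_lr = 0.2 − 0.364 = -0.16.

-0.16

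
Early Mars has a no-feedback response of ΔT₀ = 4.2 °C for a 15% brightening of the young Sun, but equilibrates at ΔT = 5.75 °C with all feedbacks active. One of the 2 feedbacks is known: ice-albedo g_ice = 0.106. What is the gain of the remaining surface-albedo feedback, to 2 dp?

0.16

Amplification A = ΔT/ΔT₀ = 5.75/4.2 = 1.369.
Total gain g = 1 − 1/A = 1 − 1/1.369 = 0.2695.
The known gain is 0.106.
g_alb = 0.2695 − 0.106 = 0.16.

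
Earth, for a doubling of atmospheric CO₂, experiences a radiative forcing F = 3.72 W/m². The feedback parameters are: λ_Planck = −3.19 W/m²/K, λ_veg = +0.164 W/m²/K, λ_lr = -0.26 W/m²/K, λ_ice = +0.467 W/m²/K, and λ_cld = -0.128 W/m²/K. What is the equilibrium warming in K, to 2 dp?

Net feedback parameter λ = (−3.19) + (+0.164) + (-0.26) + (+0.467) + (-0.128) = -2.947 W/m²/K.
ΔT = −F/λ = −3.72/(-2.947) = 1.26 K.

1.26 K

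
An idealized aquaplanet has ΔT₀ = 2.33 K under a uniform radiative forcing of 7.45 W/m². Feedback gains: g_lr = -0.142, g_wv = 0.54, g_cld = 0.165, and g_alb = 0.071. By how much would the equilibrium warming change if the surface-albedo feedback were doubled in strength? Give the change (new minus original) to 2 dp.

Original: g = 0.634, ΔT = 2.33/(1−0.634) = 6.3661 K.
With doubled surface-albedo: g' = 0.705, ΔT' = 2.33/(1−0.705) = 7.8983 K.
Change = 7.8983 − 6.3661 = 1.53 K.

1.53 K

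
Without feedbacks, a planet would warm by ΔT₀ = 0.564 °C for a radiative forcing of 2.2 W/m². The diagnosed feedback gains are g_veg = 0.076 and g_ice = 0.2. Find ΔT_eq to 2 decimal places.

0.78 °C

Total gain g = 0.076 + 0.2 = 0.276.
Amplification A = 1/(1 − 0.276) = 1.381.
ΔT = 0.564 × 1.381 = 0.78 °C.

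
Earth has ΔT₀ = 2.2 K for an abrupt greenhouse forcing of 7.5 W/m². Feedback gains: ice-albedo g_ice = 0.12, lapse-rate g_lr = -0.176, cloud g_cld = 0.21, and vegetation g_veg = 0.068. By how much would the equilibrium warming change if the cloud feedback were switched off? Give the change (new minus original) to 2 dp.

Original: g = 0.222, ΔT = 2.2/(1−0.222) = 2.8278 K.
Without cloud: g' = 0.012, ΔT' = 2.2/(1−0.012) = 2.2267 K.
Change = 2.2267 − 2.8278 = -0.60 K.

-0.60 K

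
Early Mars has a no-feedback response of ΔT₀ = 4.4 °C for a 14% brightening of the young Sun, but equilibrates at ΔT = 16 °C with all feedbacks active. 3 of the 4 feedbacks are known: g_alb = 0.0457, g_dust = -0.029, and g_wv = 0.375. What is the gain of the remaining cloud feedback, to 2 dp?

Amplification A = ΔT/ΔT₀ = 16/4.4 = 3.636.
Total gain g = 1 − 1/A = 1 − 1/3.636 = 0.725.
Known gains sum to 0.0457 − 0.029 + 0.375 = 0.3917.
g_cld = 0.725 − 0.3917 = 0.33.

0.33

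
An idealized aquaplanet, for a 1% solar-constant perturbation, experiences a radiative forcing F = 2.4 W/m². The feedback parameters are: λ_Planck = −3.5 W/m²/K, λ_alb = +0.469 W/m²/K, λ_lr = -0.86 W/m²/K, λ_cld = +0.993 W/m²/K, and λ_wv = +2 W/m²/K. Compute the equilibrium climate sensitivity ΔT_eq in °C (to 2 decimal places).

2.67 °C

Net feedback parameter λ = (−3.5) + (+0.469) + (-0.86) + (+0.993) + (+2) = -0.898 W/m²/K.
ΔT = −F/λ = −2.4/(-0.898) = 2.67 °C.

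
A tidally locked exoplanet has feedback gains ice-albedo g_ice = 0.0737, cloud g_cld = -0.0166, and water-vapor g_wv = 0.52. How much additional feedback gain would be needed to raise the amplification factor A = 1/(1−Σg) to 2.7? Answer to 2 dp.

Current total gain = 0.5771.
Target gain for A = 2.7: g* = 1 − 1/2.7 = 0.6296.
Additional gain needed = 0.6296 − 0.5771 = 0.05.

0.05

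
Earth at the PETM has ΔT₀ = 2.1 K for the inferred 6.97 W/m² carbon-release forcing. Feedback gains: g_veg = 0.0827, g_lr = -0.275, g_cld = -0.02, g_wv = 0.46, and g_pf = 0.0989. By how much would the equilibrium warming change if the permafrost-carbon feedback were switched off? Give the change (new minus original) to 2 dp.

Original: g = 0.3466, ΔT = 2.1/(1−0.3466) = 3.2140 K.
Without permafrost-carbon: g' = 0.2477, ΔT' = 2.1/(1−0.2477) = 2.7914 K.
Change = 2.7914 − 3.2140 = -0.42 K.

-0.42 K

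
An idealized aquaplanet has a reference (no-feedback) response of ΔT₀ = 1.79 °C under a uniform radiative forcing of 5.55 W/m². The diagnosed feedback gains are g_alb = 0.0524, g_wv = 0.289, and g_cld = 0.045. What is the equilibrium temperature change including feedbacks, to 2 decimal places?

2.92 °C

Total gain g = 0.0524 + 0.289 + 0.045 = 0.3864.
Amplification A = 1/(1 − 0.3864) = 1.63.
ΔT = 1.79 × 1.63 = 2.92 °C.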